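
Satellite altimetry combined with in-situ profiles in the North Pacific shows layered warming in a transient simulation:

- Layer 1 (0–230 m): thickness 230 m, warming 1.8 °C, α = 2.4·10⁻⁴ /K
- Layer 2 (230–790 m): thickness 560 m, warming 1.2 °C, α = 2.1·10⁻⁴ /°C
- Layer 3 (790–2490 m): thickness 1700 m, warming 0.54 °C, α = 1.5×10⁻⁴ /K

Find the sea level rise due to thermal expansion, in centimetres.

230 × 1.8 × 2.4×10⁻⁴ = 0.09936 m
2.1×10⁻⁴ × 1.2 × 560 = 0.14112 m
Layer 3: 0.54 × 1700 × 1.5×10⁻⁴ = 0.13770 m
Δh = 0.09936 + 0.14112 + 0.13770 = 0.37818 m ≈ 37.8 cm

about 37.8 cm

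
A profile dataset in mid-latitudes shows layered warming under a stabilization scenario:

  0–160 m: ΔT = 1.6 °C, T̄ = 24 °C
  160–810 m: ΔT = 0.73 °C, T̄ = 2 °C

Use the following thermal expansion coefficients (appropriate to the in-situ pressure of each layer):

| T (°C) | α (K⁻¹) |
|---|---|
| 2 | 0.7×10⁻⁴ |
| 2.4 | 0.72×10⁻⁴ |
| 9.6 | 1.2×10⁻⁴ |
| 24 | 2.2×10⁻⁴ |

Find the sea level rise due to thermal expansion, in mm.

about 90 mm

Layer 1 at 24 °C → α = 2.2×10⁻⁴ K⁻¹
Layer 2 at 2 °C → α = 0.7×10⁻⁴ K⁻¹
Layer 1: 1.6 × 2.2×10⁻⁴ × 160 = 0.05632 m
Layer 2: 0.73 × 0.7×10⁻⁴ × 650 = 0.033215 m
Δh = 0.05632 + 0.033215 = 0.089535 m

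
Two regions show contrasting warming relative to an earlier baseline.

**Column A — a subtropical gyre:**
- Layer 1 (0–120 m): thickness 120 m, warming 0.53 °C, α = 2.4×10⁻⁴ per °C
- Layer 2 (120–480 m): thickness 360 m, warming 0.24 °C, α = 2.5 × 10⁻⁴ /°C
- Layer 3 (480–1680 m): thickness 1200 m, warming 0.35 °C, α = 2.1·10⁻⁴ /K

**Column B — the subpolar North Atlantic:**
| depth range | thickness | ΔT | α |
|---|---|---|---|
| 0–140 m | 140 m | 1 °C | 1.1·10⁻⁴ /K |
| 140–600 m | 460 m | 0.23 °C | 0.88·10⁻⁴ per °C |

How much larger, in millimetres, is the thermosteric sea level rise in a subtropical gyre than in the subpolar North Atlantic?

A 0.53 × 2.4×10⁻⁴ × 120 = 0.015264 m
A Layer 2: 0.24 × 2.5×10⁻⁴ × 360 = 0.02160 m
A 0.35 × 1200 × 2.1×10⁻⁴ = 0.08820 m
A total: 0.125064 m
B 1 × 140 × 1.1×10⁻⁴ = 0.01540 m
B 0.23 × 460 × 0.88×10⁻⁴ = 0.0093104 m
B total: 0.0247104 m
Difference: 0.125064 − 0.0247104 = 0.1003536 m

100 mm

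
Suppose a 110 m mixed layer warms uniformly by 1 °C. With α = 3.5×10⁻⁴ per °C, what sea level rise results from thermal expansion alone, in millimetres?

Δh = 39 mm

Δh = αΔT·H = 3.5×10⁻⁴ × 1 × 110 = 0.03850 m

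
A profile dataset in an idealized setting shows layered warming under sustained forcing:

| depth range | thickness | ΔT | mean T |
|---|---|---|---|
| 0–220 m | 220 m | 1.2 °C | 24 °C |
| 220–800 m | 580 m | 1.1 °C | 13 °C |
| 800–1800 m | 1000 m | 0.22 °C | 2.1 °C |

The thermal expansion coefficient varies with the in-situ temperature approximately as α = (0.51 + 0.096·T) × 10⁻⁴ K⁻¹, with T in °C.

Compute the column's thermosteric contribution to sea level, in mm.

Δh = 200 mm

Layer 1: α = (0.51 + 0.096×24)×10⁻⁴ = 2.814×10⁻⁴ K⁻¹
Layer 2: α = (0.51 + 0.096×13)×10⁻⁴ = 1.758×10⁻⁴ K⁻¹
Layer 3: α = (0.51 + 0.096×2.1)×10⁻⁴ = 0.7116×10⁻⁴ K⁻¹
Layer 1: 1.2 × 220 × 2.814×10⁻⁴ = 0.0742896 m
580 × 1.758×10⁻⁴ × 1.1 = 0.1121604 m
Layer 3: 1000 × 0.7116×10⁻⁴ × 0.22 = 0.0156552 m
Δh = 0.0742896 + 0.1121604 + 0.0156552 = 0.2021052 m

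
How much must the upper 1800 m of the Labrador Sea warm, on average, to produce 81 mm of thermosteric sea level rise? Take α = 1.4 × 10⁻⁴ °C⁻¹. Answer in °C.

0.321 °C

ΔT = Δh/(αH) = 0.081 / (1.4×10⁻⁴ × 1800) ≈ 0.3214 °C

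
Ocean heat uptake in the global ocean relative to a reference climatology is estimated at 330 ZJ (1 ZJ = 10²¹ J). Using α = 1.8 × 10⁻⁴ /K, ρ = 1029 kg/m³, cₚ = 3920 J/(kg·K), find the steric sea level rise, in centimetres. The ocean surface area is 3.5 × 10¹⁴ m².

4.2 cm

Per unit area: Q = 330×10²¹ / (3.5×10¹⁴) ≈ 9.429×10⁸ J/m²
Δh = αQ/(ρcₚ) = 1.8×10⁻⁴ × 9.429×10⁸ / (1029 × 3920) ≈ 0.042076 m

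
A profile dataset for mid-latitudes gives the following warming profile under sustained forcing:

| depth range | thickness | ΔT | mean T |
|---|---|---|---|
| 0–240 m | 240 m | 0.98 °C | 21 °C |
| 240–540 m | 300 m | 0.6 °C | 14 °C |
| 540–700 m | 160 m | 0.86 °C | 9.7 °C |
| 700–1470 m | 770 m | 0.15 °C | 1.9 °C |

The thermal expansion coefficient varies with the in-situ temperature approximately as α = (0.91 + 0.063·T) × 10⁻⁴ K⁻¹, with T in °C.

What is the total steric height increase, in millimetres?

Δh = 118 mm

Layer 1: α = (0.91 + 0.063×21)×10⁻⁴ = 2.233×10⁻⁴ K⁻¹
Layer 2: α = (0.91 + 0.063×14)×10⁻⁴ = 1.792×10⁻⁴ K⁻¹
Layer 3: α = (0.91 + 0.063×9.7)×10⁻⁴ = 1.5211×10⁻⁴ K⁻¹
Layer 4: α = (0.91 + 0.063×1.9)×10⁻⁴ = 1.0297×10⁻⁴ K⁻¹
0.98 × 2.233×10⁻⁴ × 240 = 0.05252016 m
240–540 m: 0.6 × 300 × 1.792×10⁻⁴ = 0.032256 m
Layer 3: 160 × 1.5211×10⁻⁴ × 0.86 = 0.020930336 m
Layer 4: 770 × 0.15 × 1.0297×10⁻⁴ = 0.011893035 m
Δh = 0.05252016 + 0.032256 + 0.020930336 + 0.011893035 = 0.117599531 m ≈ 118 mm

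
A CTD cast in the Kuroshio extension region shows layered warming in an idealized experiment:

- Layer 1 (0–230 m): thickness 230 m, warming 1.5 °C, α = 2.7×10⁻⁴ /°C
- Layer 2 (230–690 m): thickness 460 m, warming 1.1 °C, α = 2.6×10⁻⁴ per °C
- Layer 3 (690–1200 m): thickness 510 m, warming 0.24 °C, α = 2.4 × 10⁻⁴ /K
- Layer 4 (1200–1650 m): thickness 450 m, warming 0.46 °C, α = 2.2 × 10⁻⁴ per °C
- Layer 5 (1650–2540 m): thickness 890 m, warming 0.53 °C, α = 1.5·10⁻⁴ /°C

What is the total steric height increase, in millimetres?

Layer 1: 230 × 1.5 × 2.7×10⁻⁴ = 0.09315 m
230–690 m: 1.1 × 2.6×10⁻⁴ × 460 = 0.13156 m
Layer 3: 2.4×10⁻⁴ × 0.24 × 510 = 0.029376 m
1200–1650 m: 450 × 2.2×10⁻⁴ × 0.46 = 0.04554 m
Layer 5: 1.5×10⁻⁴ × 890 × 0.53 = 0.070755 m
Δh = 0.09315 + 0.13156 + 0.029376 + 0.04554 + 0.070755 = 0.370381 m

370 mm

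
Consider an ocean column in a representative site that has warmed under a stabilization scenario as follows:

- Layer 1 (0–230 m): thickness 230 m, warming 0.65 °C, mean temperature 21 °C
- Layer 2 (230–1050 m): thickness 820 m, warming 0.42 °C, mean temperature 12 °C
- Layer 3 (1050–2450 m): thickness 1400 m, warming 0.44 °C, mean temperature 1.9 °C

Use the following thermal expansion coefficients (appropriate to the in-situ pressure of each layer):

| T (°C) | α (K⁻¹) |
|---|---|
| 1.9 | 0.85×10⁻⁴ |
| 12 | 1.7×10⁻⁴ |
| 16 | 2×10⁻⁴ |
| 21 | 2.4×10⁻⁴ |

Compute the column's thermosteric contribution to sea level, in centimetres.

14.7 cm

Layer 1 at 21 °C → α = 2.4×10⁻⁴ K⁻¹
Layer 2 at 12 °C → α = 1.7×10⁻⁴ K⁻¹
Layer 3 at 1.9 °C → α = 0.85×10⁻⁴ K⁻¹
0–230 m: 0.65 × 230 × 2.4×10⁻⁴ = 0.03588 m
Layer 2: 0.42 × 1.7×10⁻⁴ × 820 = 0.058548 m
Layer 3: 1400 × 0.44 × 0.85×10⁻⁴ = 0.05236 m
Δh = 0.03588 + 0.058548 + 0.05236 = 0.146788 m ≈ 14.7 cm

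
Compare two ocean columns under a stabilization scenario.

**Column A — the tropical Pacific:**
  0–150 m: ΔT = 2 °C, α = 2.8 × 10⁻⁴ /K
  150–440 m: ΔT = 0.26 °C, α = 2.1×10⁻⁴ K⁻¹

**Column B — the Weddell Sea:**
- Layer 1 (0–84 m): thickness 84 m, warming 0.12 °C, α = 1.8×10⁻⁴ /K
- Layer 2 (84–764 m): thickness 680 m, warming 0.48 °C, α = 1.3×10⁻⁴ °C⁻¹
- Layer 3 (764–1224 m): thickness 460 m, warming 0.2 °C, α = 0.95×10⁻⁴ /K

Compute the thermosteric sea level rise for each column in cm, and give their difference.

A Layer 1: 2.8×10⁻⁴ × 2 × 150 = 0.08400 m
A 290 × 0.26 × 2.1×10⁻⁴ = 0.015834 m
A total: 0.099834 m
B Layer 1: 0.12 × 1.8×10⁻⁴ × 84 = 0.0018144 m
B 84–764 m: 1.3×10⁻⁴ × 680 × 0.48 = 0.042432 m
B 764–1224 m: 0.2 × 460 × 0.95×10⁻⁴ = 0.00874 m
B total: 0.0529864 m
Difference: 0.099834 − 0.0529864 = 0.0468476 m

Δh_A ≈ 10 cm, Δh_B ≈ 5.3 cm; difference ≈ 4.7 cm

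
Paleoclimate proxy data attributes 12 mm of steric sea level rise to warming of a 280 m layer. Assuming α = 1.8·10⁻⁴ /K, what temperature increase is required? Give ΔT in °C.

about 0.238 °C

ΔT = Δh/(αH) = 0.012 / (1.8×10⁻⁴ × 280) ≈ 0.2381 °C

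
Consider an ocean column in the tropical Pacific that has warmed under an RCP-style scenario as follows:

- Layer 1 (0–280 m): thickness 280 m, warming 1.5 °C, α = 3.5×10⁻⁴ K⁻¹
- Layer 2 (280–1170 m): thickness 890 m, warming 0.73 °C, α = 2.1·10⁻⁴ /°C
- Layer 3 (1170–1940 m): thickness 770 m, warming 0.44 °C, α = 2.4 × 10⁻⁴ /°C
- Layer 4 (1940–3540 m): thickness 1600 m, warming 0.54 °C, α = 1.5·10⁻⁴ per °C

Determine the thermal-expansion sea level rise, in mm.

494 mm of thermosteric rise

Layer 1: 3.5×10⁻⁴ × 280 × 1.5 = 0.14700 m
Layer 2: 2.1×10⁻⁴ × 0.73 × 890 = 0.136437 m
770 × 2.4×10⁻⁴ × 0.44 = 0.081312 m
Layer 4: 0.54 × 1.5×10⁻⁴ × 1600 = 0.12960 m
Δh = 0.14700 + 0.136437 + 0.081312 + 0.12960 = 0.494349 m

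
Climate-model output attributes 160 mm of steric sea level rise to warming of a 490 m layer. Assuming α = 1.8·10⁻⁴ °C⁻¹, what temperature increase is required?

ΔT = Δh/(αH) = 0.16 / (1.8×10⁻⁴ × 490) ≈ 1.814 K

1.8 K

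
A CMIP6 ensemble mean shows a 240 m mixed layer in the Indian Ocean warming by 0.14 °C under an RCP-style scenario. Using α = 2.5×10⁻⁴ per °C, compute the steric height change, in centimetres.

Δh = αΔT·H = 2.5×10⁻⁴ × 0.14 × 240 = 0.00840 m

about 0.840 cm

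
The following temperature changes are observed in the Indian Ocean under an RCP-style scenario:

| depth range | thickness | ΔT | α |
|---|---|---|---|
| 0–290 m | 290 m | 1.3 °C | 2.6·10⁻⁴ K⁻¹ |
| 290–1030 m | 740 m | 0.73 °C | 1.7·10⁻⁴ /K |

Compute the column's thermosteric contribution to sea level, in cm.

0–290 m: 290 × 1.3 × 2.6×10⁻⁴ = 0.09802 m
290–1030 m: 1.7×10⁻⁴ × 0.73 × 740 = 0.091834 m
Δh = 0.09802 + 0.091834 = 0.189854 m ≈ 19 cm

Δh ≈ 19 cm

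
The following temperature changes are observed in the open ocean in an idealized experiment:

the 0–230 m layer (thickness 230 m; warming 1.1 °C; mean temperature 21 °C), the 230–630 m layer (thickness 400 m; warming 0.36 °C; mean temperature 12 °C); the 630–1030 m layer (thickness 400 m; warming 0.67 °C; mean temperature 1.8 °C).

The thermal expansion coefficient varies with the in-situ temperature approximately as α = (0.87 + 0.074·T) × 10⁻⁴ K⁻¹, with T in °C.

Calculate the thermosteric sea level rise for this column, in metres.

Layer 1: α = (0.87 + 0.074×21)×10⁻⁴ = 2.424×10⁻⁴ K⁻¹
Layer 2: α = (0.87 + 0.074×12)×10⁻⁴ = 1.758×10⁻⁴ K⁻¹
Layer 3: α = (0.87 + 0.074×1.8)×10⁻⁴ = 1.0032×10⁻⁴ K⁻¹
0–230 m: 1.1 × 2.424×10⁻⁴ × 230 = 0.0613272 m
230–630 m: 1.758×10⁻⁴ × 0.36 × 400 = 0.0253152 m
630–1030 m: 0.67 × 400 × 1.0032×10⁻⁴ = 0.02688576 m
Δh = 0.0613272 + 0.0253152 + 0.02688576 = 0.11352816 m

0.11 m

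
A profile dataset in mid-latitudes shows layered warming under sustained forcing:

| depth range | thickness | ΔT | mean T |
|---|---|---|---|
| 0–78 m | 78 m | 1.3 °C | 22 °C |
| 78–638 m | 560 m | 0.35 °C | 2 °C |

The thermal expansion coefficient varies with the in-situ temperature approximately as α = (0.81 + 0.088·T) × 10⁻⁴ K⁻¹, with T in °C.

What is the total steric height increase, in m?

Δh = 0.047 m

Layer 1: α = (0.81 + 0.088×22)×10⁻⁴ = 2.746×10⁻⁴ K⁻¹
Layer 2: α = (0.81 + 0.088×2)×10⁻⁴ = 0.986×10⁻⁴ K⁻¹
78 × 2.746×10⁻⁴ × 1.3 = 0.02784444 m
0.35 × 560 × 0.986×10⁻⁴ = 0.0193256 m
Δh = 0.02784444 + 0.0193256 = 0.04717004 m ≈ 0.047 m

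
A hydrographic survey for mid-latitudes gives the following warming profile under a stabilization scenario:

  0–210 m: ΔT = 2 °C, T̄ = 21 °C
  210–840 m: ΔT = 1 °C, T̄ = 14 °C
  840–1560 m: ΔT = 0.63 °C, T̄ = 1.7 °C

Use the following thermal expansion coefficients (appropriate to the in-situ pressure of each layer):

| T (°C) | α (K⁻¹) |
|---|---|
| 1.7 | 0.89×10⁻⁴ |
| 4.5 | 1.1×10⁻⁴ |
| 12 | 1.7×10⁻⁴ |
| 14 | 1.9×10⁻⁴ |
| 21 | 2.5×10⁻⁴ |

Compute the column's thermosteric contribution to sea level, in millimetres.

Layer 1 at 21 °C → α = 2.5×10⁻⁴ K⁻¹
Layer 2 at 14 °C → α = 1.9×10⁻⁴ K⁻¹
Layer 3 at 1.7 °C → α = 0.89×10⁻⁴ K⁻¹
210 × 2 × 2.5×10⁻⁴ = 0.10500 m
Layer 2: 1.9×10⁻⁴ × 630 × 1 = 0.11970 m
0.63 × 720 × 0.89×10⁻⁴ = 0.0403704 m
Δh = 0.10500 + 0.11970 + 0.0403704 = 0.2650704 m

Δh ≈ 265 mm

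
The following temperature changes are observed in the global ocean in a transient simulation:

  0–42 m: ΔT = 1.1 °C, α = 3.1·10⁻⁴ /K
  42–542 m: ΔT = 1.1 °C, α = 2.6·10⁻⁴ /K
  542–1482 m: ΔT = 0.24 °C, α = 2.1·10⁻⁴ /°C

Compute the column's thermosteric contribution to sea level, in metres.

0.20 m of thermosteric rise

0–42 m: 42 × 1.1 × 3.1×10⁻⁴ = 0.014322 m
2.6×10⁻⁴ × 500 × 1.1 = 0.14300 m
0.24 × 2.1×10⁻⁴ × 940 = 0.047376 m
Δh = 0.014322 + 0.14300 + 0.047376 = 0.204698 m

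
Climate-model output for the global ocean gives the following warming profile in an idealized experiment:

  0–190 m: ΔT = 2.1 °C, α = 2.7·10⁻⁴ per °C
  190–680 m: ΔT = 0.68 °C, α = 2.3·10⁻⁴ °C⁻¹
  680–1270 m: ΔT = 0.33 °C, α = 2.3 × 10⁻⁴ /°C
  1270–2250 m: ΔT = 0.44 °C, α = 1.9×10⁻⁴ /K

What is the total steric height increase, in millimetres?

Layer 1: 2.7×10⁻⁴ × 2.1 × 190 = 0.10773 m
190–680 m: 0.68 × 490 × 2.3×10⁻⁴ = 0.076636 m
680–1270 m: 590 × 2.3×10⁻⁴ × 0.33 = 0.044781 m
1270–2250 m: 0.44 × 1.9×10⁻⁴ × 980 = 0.081928 m
Δh = 0.10773 + 0.076636 + 0.044781 + 0.081928 = 0.311075 m

311 mm of thermosteric rise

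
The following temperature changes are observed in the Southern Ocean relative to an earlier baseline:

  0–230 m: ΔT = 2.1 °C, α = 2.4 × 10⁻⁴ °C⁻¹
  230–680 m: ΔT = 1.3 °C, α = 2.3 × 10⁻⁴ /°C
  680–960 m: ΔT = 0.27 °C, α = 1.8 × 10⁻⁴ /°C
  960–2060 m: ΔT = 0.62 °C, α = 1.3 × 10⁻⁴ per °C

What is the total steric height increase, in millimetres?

0–230 m: 2.1 × 230 × 2.4×10⁻⁴ = 0.11592 m
450 × 1.3 × 2.3×10⁻⁴ = 0.13455 m
Layer 3: 0.27 × 1.8×10⁻⁴ × 280 = 0.013608 m
960–2060 m: 1100 × 0.62 × 1.3×10⁻⁴ = 0.08866 m
Δh = 0.11592 + 0.13455 + 0.013608 + 0.08866 = 0.352738 m ≈ 353 mm

Δh = 353 mm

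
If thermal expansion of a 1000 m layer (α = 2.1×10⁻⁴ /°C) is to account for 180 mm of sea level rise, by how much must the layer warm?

ΔT = Δh/(αH) = 0.18 / (2.1×10⁻⁴ × 1000) ≈ 0.8571 °C

about 0.857 °C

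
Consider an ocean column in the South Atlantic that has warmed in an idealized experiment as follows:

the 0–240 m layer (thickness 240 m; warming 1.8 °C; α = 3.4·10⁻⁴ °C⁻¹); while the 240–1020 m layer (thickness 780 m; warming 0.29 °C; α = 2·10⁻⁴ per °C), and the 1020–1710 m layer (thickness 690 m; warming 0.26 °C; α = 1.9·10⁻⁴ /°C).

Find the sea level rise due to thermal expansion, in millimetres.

Layer 1: 3.4×10⁻⁴ × 240 × 1.8 = 0.14688 m
240–1020 m: 2×10⁻⁴ × 0.29 × 780 = 0.04524 m
1020–1710 m: 0.26 × 690 × 1.9×10⁻⁴ = 0.034086 m
Δh = 0.14688 + 0.04524 + 0.034086 = 0.226206 m

226 mm of thermosteric rise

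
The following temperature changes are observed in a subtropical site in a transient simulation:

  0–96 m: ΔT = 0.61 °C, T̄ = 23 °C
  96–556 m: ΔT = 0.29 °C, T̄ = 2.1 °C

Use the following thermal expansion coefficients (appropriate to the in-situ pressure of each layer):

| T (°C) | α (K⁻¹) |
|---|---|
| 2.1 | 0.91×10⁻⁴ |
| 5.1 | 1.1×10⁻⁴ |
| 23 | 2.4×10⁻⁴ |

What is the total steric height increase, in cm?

Δh = 2.6 cm

Layer 1 at 23 °C → α = 2.4×10⁻⁴ K⁻¹
Layer 2 at 2.1 °C → α = 0.91×10⁻⁴ K⁻¹
0–96 m: 2.4×10⁻⁴ × 0.61 × 96 = 0.0140544 m
460 × 0.29 × 0.91×10⁻⁴ = 0.0121394 m
Δh = 0.0140544 + 0.0121394 = 0.0261938 m ≈ 2.6 cm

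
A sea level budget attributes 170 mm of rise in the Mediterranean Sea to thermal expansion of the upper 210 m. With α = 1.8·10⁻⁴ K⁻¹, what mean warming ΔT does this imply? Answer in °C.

ΔT = Δh/(αH) = 0.17 / (1.8×10⁻⁴ × 210) ≈ 4.497 °C

ΔT ≈ 4.50 °C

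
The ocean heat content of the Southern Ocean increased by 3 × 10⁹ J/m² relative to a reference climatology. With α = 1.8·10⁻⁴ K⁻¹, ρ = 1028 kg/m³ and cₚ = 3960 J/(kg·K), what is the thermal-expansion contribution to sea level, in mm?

Δh = 133 mm

Δh = αQ/(ρcₚ) = 1.8×10⁻⁴ × 3×10⁹ / (1028 × 3960) ≈ 0.13265 m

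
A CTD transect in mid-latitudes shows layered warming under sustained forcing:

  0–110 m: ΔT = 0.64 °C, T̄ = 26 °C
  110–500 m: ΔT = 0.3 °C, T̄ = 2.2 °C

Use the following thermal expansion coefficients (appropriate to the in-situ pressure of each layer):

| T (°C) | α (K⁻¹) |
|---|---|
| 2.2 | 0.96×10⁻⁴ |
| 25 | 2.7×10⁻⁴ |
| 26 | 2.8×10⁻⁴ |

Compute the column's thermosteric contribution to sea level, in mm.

Δh ≈ 30.9 mm

Layer 1 at 26 °C → α = 2.8×10⁻⁴ K⁻¹
Layer 2 at 2.2 °C → α = 0.96×10⁻⁴ K⁻¹
Layer 1: 110 × 0.64 × 2.8×10⁻⁴ = 0.019712 m
0.3 × 390 × 0.96×10⁻⁴ = 0.011232 m
Δh = 0.019712 + 0.011232 = 0.030944 m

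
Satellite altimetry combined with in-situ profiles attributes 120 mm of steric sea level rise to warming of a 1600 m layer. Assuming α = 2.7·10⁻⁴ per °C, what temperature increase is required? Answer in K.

ΔT = Δh/(αH) = 0.12 / (2.7×10⁻⁴ × 1600) ≈ 0.2778 K

0.278 K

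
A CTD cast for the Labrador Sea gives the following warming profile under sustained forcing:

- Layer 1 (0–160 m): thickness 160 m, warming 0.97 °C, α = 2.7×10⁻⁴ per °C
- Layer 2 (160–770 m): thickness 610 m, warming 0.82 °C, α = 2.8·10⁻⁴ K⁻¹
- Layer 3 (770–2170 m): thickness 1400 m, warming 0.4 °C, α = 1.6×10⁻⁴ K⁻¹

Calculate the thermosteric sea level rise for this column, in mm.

272 mm

0.97 × 2.7×10⁻⁴ × 160 = 0.041904 m
610 × 2.8×10⁻⁴ × 0.82 = 0.140056 m
Layer 3: 1.6×10⁻⁴ × 1400 × 0.4 = 0.08960 m
Δh = 0.041904 + 0.140056 + 0.08960 = 0.27156 m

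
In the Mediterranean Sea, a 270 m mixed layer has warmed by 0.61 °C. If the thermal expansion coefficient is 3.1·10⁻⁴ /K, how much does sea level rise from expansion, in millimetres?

Δh = αΔT·H = 3.1×10⁻⁴ × 0.61 × 270 = 0.051057 m

Δh ≈ 51.1 mm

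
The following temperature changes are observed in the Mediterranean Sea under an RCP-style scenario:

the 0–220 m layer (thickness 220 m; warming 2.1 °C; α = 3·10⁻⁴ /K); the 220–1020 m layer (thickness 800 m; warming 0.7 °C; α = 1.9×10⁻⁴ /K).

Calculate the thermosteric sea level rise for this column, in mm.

about 245 mm

Layer 1: 2.1 × 3×10⁻⁴ × 220 = 0.13860 m
220–1020 m: 0.7 × 800 × 1.9×10⁻⁴ = 0.10640 m
Δh = 0.13860 + 0.10640 = 0.24500 m ≈ 245 mm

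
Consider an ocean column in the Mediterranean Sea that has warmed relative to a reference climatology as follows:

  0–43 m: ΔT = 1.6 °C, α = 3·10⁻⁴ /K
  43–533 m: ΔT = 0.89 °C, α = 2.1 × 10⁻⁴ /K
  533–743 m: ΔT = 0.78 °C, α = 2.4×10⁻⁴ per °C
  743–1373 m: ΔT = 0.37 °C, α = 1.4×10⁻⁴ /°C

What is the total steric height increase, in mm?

about 180 mm

0–43 m: 1.6 × 43 × 3×10⁻⁴ = 0.02064 m
0.89 × 490 × 2.1×10⁻⁴ = 0.091581 m
533–743 m: 2.4×10⁻⁴ × 0.78 × 210 = 0.039312 m
1.4×10⁻⁴ × 630 × 0.37 = 0.032634 m
Δh = 0.02064 + 0.091581 + 0.039312 + 0.032634 = 0.184167 m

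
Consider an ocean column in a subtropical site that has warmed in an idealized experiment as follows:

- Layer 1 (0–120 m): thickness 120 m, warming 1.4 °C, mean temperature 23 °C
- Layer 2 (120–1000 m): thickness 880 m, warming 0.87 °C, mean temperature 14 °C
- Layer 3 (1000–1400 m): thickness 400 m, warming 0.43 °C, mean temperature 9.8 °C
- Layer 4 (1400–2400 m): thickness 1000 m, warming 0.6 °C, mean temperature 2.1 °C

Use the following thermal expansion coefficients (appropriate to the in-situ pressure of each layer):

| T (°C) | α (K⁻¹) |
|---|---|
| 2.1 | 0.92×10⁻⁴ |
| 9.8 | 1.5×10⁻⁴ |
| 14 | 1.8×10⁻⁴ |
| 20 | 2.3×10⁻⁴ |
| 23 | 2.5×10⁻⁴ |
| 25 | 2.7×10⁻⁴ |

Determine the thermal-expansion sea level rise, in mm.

Layer 1 at 23 °C → α = 2.5×10⁻⁴ K⁻¹
Layer 2 at 14 °C → α = 1.8×10⁻⁴ K⁻¹
Layer 3 at 9.8 °C → α = 1.5×10⁻⁴ K⁻¹
Layer 4 at 2.1 °C → α = 0.92×10⁻⁴ K⁻¹
Layer 1: 120 × 1.4 × 2.5×10⁻⁴ = 0.04200 m
Layer 2: 1.8×10⁻⁴ × 880 × 0.87 = 0.137808 m
1000–1400 m: 0.43 × 1.5×10⁻⁴ × 400 = 0.02580 m
Layer 4: 0.6 × 1000 × 0.92×10⁻⁴ = 0.05520 m
Δh = 0.04200 + 0.137808 + 0.02580 + 0.05520 = 0.260808 m ≈ 261 mm

about 261 mm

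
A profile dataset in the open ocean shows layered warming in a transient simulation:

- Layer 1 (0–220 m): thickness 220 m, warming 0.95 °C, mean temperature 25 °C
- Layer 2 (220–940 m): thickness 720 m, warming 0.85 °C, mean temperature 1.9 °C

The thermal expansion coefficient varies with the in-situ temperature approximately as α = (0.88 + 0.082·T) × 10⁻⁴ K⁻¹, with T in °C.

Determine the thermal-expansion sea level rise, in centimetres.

Δh = 12 cm

Layer 1: α = (0.88 + 0.082×25)×10⁻⁴ = 2.93×10⁻⁴ K⁻¹
Layer 2: α = (0.88 + 0.082×1.9)×10⁻⁴ = 1.0358×10⁻⁴ K⁻¹
0–220 m: 0.95 × 220 × 2.93×10⁻⁴ = 0.061237 m
220–940 m: 1.0358×10⁻⁴ × 720 × 0.85 = 0.06339096 m
Δh = 0.061237 + 0.06339096 = 0.12462796 m ≈ 12 cm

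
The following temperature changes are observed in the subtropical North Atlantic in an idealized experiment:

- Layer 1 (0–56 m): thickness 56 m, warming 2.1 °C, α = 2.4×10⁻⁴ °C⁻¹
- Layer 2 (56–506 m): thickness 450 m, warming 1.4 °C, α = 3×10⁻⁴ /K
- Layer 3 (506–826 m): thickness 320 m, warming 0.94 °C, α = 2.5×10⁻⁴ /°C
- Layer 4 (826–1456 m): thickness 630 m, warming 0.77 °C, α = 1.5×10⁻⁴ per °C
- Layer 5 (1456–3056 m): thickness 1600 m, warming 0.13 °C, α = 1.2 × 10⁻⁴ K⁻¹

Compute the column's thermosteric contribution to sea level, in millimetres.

Δh = 390 mm

0–56 m: 2.1 × 2.4×10⁻⁴ × 56 = 0.028224 m
1.4 × 3×10⁻⁴ × 450 = 0.18900 m
506–826 m: 2.5×10⁻⁴ × 320 × 0.94 = 0.07520 m
826–1456 m: 0.77 × 630 × 1.5×10⁻⁴ = 0.072765 m
1456–3056 m: 1600 × 0.13 × 1.2×10⁻⁴ = 0.02496 m
Δh = 0.028224 + 0.18900 + 0.07520 + 0.072765 + 0.02496 = 0.390149 m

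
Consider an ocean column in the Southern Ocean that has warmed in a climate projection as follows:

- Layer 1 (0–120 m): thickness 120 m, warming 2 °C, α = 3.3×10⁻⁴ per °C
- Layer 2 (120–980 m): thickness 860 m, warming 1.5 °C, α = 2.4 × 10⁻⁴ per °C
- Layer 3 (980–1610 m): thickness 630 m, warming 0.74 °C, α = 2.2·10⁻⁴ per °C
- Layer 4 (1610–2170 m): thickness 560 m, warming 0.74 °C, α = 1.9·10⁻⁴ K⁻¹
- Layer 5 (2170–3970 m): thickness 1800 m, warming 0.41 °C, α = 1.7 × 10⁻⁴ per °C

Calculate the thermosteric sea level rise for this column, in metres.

Layer 1: 2 × 120 × 3.3×10⁻⁴ = 0.07920 m
120–980 m: 2.4×10⁻⁴ × 860 × 1.5 = 0.30960 m
630 × 0.74 × 2.2×10⁻⁴ = 0.102564 m
0.74 × 560 × 1.9×10⁻⁴ = 0.078736 m
1.7×10⁻⁴ × 1800 × 0.41 = 0.12546 m
Δh = 0.07920 + 0.30960 + 0.102564 + 0.078736 + 0.12546 = 0.69556 m

0.696 m of thermosteric rise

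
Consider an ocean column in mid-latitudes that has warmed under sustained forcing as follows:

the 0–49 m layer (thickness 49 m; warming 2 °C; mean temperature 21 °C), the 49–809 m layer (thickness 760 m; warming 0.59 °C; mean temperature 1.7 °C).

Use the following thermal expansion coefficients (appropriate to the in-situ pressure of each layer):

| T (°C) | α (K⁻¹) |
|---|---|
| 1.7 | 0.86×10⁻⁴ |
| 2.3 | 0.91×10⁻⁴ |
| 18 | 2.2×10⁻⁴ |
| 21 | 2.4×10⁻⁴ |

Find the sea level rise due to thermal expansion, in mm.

Δh ≈ 62 mm

Layer 1 at 21 °C → α = 2.4×10⁻⁴ K⁻¹
Layer 2 at 1.7 °C → α = 0.86×10⁻⁴ K⁻¹
2 × 2.4×10⁻⁴ × 49 = 0.02352 m
Layer 2: 760 × 0.59 × 0.86×10⁻⁴ = 0.0385624 m
Δh = 0.02352 + 0.0385624 = 0.0620824 m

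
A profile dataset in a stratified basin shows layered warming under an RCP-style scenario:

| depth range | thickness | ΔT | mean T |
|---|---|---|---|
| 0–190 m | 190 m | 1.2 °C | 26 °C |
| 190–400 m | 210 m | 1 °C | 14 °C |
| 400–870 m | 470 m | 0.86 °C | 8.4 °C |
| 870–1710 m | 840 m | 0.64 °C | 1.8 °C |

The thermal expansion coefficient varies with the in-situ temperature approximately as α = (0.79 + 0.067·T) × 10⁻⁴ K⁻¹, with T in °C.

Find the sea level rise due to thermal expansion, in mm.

Δh ≈ 198 mm

Layer 1: α = (0.79 + 0.067×26)×10⁻⁴ = 2.532×10⁻⁴ K⁻¹
Layer 2: α = (0.79 + 0.067×14)×10⁻⁴ = 1.728×10⁻⁴ K⁻¹
Layer 3: α = (0.79 + 0.067×8.4)×10⁻⁴ = 1.3528×10⁻⁴ K⁻¹
Layer 4: α = (0.79 + 0.067×1.8)×10⁻⁴ = 0.9106×10⁻⁴ K⁻¹
2.532×10⁻⁴ × 1.2 × 190 = 0.0577296 m
210 × 1.728×10⁻⁴ × 1 = 0.036288 m
400–870 m: 470 × 1.3528×10⁻⁴ × 0.86 = 0.054680176 m
Layer 4: 840 × 0.9106×10⁻⁴ × 0.64 = 0.048953856 m
Δh = 0.0577296 + 0.036288 + 0.054680176 + 0.048953856 = 0.197651632 m ≈ 198 mm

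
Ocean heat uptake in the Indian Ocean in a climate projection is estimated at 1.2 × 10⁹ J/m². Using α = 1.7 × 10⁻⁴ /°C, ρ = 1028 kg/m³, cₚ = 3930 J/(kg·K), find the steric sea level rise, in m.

0.0505 m

Δh = αQ/(ρcₚ) = 1.7×10⁻⁴ × 1.2×10⁹ / (1028 × 3930) ≈ 0.050495 m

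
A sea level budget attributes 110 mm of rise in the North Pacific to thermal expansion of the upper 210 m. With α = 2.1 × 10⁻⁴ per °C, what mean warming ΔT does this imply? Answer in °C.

ΔT = Δh/(αH) = 0.11 / (2.1×10⁻⁴ × 210) ≈ 2.494 °C

about 2.5 °C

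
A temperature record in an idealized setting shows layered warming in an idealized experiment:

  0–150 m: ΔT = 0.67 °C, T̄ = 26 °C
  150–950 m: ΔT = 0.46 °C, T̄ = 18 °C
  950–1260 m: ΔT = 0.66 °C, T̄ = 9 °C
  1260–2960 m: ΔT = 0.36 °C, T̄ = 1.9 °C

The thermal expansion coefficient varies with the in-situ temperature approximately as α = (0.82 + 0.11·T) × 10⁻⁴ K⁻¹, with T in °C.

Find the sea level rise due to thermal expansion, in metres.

Layer 1: α = (0.82 + 0.11×26)×10⁻⁴ = 3.68×10⁻⁴ K⁻¹
Layer 2: α = (0.82 + 0.11×18)×10⁻⁴ = 2.8×10⁻⁴ K⁻¹
Layer 3: α = (0.82 + 0.11×9)×10⁻⁴ = 1.81×10⁻⁴ K⁻¹
Layer 4: α = (0.82 + 0.11×1.9)×10⁻⁴ = 1.029×10⁻⁴ K⁻¹
0–150 m: 0.67 × 3.68×10⁻⁴ × 150 = 0.036984 m
2.8×10⁻⁴ × 800 × 0.46 = 0.10304 m
Layer 3: 1.81×10⁻⁴ × 0.66 × 310 = 0.0370326 m
1260–2960 m: 0.36 × 1700 × 1.029×10⁻⁴ = 0.0629748 m
Δh = 0.036984 + 0.10304 + 0.0370326 + 0.0629748 = 0.2400314 m

Δh ≈ 0.240 m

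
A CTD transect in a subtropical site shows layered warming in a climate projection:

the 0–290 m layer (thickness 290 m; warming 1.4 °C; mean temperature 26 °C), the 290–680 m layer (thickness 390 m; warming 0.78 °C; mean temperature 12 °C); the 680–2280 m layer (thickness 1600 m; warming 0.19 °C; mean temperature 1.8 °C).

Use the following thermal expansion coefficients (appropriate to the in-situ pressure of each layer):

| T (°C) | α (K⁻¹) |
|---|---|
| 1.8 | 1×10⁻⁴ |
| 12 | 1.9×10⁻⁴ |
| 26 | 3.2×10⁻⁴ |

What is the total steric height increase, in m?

about 0.218 m

Layer 1 at 26 °C → α = 3.2×10⁻⁴ K⁻¹
Layer 2 at 12 °C → α = 1.9×10⁻⁴ K⁻¹
Layer 3 at 1.8 °C → α = 1×10⁻⁴ K⁻¹
Layer 1: 290 × 1.4 × 3.2×10⁻⁴ = 0.12992 m
Layer 2: 390 × 0.78 × 1.9×10⁻⁴ = 0.057798 m
Layer 3: 1600 × 0.19 × 1×10⁻⁴ = 0.03040 m
Δh = 0.12992 + 0.057798 + 0.03040 = 0.218118 m ≈ 0.218 m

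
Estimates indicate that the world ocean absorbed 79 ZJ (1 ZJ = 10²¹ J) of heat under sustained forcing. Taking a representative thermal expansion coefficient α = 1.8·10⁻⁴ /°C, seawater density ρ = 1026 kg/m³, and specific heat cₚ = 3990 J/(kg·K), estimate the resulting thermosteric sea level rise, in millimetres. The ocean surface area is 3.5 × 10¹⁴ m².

Per unit area: Q = 79×10²¹ / (3.5×10¹⁴) ≈ 2.257×10⁸ J/m²
Δh = αQ/(ρcₚ) = 1.8×10⁻⁴ × 2.257×10⁸ / (1026 × 3990) ≈ 0.0099239 m

9.92 mm of thermosteric rise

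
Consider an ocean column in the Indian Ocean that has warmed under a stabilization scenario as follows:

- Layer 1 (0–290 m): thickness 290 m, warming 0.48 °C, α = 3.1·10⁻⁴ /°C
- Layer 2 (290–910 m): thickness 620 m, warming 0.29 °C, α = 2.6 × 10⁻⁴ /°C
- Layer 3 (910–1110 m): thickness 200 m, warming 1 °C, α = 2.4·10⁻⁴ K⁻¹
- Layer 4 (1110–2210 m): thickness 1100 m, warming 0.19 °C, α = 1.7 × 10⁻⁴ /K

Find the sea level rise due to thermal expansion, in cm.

17.3 cm

Layer 1: 290 × 0.48 × 3.1×10⁻⁴ = 0.043152 m
Layer 2: 0.29 × 620 × 2.6×10⁻⁴ = 0.046748 m
910–1110 m: 2.4×10⁻⁴ × 200 × 1 = 0.04800 m
1110–2210 m: 1100 × 0.19 × 1.7×10⁻⁴ = 0.03553 m
Δh = 0.043152 + 0.046748 + 0.04800 + 0.03553 = 0.17343 m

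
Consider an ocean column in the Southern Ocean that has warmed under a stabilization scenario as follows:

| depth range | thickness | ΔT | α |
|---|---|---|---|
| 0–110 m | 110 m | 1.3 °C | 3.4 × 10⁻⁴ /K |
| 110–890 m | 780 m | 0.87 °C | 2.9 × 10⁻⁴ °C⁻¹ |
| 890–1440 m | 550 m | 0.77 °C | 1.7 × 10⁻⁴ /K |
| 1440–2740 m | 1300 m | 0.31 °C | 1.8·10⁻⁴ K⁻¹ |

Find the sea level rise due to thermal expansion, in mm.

110 × 3.4×10⁻⁴ × 1.3 = 0.04862 m
Layer 2: 780 × 0.87 × 2.9×10⁻⁴ = 0.196794 m
550 × 1.7×10⁻⁴ × 0.77 = 0.071995 m
Layer 4: 0.31 × 1.8×10⁻⁴ × 1300 = 0.07254 m
Δh = 0.04862 + 0.196794 + 0.071995 + 0.07254 = 0.389949 m

Δh ≈ 390 mm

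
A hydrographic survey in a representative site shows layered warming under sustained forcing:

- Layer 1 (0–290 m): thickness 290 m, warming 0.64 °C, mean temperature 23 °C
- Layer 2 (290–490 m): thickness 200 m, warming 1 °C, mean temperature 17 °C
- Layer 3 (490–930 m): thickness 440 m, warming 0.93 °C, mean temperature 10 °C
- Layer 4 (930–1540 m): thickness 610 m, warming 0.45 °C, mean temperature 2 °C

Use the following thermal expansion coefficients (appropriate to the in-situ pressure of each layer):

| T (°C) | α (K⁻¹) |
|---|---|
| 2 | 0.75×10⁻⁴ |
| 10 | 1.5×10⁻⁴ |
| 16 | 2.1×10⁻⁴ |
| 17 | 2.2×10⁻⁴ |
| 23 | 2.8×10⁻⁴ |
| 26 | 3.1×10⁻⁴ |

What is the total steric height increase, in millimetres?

Δh = 178 mm

Layer 1 at 23 °C → α = 2.8×10⁻⁴ K⁻¹
Layer 2 at 17 °C → α = 2.2×10⁻⁴ K⁻¹
Layer 3 at 10 °C → α = 1.5×10⁻⁴ K⁻¹
Layer 4 at 2 °C → α = 0.75×10⁻⁴ K⁻¹
290 × 0.64 × 2.8×10⁻⁴ = 0.051968 m
2.2×10⁻⁴ × 1 × 200 = 0.04400 m
490–930 m: 1.5×10⁻⁴ × 440 × 0.93 = 0.06138 m
0.45 × 0.75×10⁻⁴ × 610 = 0.0205875 m
Δh = 0.051968 + 0.04400 + 0.06138 + 0.0205875 = 0.1779355 m ≈ 178 mm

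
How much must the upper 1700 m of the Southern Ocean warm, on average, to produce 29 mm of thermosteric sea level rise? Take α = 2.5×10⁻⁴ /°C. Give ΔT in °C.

0.0682 °C

ΔT = Δh/(αH) = 0.029 / (2.5×10⁻⁴ × 1700) ≈ 0.06824 °C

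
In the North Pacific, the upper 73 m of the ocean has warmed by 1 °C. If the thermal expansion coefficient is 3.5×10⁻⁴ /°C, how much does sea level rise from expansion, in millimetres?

Δh = 26 mm

Δh = αΔT·H = 3.5×10⁻⁴ × 1 × 73 = 0.02555 m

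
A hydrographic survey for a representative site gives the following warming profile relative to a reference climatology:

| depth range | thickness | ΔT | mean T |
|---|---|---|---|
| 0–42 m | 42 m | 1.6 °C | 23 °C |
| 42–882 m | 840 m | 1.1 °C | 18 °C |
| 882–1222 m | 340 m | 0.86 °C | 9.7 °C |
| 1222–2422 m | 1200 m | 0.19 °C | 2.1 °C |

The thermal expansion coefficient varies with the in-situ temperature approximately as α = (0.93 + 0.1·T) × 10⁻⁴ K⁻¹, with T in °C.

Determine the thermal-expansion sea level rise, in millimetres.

Layer 1: α = (0.93 + 0.1×23)×10⁻⁴ = 3.23×10⁻⁴ K⁻¹
Layer 2: α = (0.93 + 0.1×18)×10⁻⁴ = 2.73×10⁻⁴ K⁻¹
Layer 3: α = (0.93 + 0.1×9.7)×10⁻⁴ = 1.9×10⁻⁴ K⁻¹
Layer 4: α = (0.93 + 0.1×2.1)×10⁻⁴ = 1.14×10⁻⁴ K⁻¹
0–42 m: 42 × 3.23×10⁻⁴ × 1.6 = 0.0217056 m
Layer 2: 1.1 × 2.73×10⁻⁴ × 840 = 0.252252 m
0.86 × 1.9×10⁻⁴ × 340 = 0.055556 m
Layer 4: 1.14×10⁻⁴ × 0.19 × 1200 = 0.025992 m
Δh = 0.0217056 + 0.252252 + 0.055556 + 0.025992 = 0.3555056 m ≈ 360 mm

360 mm of thermosteric rise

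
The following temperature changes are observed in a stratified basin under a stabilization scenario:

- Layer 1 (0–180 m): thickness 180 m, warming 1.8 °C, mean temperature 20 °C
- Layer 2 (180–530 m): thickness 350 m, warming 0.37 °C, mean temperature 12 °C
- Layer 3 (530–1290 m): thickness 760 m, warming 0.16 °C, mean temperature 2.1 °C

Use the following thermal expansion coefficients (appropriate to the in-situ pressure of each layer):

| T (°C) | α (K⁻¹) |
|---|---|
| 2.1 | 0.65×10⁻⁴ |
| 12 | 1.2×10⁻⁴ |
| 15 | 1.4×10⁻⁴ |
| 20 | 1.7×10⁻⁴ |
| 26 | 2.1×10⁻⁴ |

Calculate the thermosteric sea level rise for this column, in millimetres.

78.5 mm

Layer 1 at 20 °C → α = 1.7×10⁻⁴ K⁻¹
Layer 2 at 12 °C → α = 1.2×10⁻⁴ K⁻¹
Layer 3 at 2.1 °C → α = 0.65×10⁻⁴ K⁻¹
Layer 1: 180 × 1.8 × 1.7×10⁻⁴ = 0.05508 m
0.37 × 350 × 1.2×10⁻⁴ = 0.01554 m
530–1290 m: 0.65×10⁻⁴ × 0.16 × 760 = 0.007904 m
Δh = 0.05508 + 0.01554 + 0.007904 = 0.078524 m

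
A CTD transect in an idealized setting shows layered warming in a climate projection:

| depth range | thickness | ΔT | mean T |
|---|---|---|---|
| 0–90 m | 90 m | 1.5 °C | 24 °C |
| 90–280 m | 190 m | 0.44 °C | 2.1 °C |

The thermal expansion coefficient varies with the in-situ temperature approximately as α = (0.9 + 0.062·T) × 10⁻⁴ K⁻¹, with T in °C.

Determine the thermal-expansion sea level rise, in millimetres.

Δh ≈ 40.9 mm

Layer 1: α = (0.9 + 0.062×24)×10⁻⁴ = 2.388×10⁻⁴ K⁻¹
Layer 2: α = (0.9 + 0.062×2.1)×10⁻⁴ = 1.0302×10⁻⁴ K⁻¹
0–90 m: 90 × 1.5 × 2.388×10⁻⁴ = 0.032238 m
Layer 2: 0.44 × 190 × 1.0302×10⁻⁴ = 0.008612472 m
Δh = 0.032238 + 0.008612472 = 0.040850472 m ≈ 40.9 mm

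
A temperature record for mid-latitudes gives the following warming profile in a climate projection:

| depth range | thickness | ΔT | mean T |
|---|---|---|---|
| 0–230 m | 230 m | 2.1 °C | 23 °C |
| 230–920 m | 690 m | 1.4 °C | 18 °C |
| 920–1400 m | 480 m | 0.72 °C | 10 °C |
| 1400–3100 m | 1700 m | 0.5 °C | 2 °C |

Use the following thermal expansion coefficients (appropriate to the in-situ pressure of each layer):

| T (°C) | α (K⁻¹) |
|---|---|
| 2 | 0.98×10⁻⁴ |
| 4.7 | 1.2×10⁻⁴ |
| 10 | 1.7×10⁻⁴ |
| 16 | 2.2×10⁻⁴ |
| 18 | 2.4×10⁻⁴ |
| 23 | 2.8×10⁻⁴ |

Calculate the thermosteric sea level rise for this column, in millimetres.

Δh = 510 mm

Layer 1 at 23 °C → α = 2.8×10⁻⁴ K⁻¹
Layer 2 at 18 °C → α = 2.4×10⁻⁴ K⁻¹
Layer 3 at 10 °C → α = 1.7×10⁻⁴ K⁻¹
Layer 4 at 2 °C → α = 0.98×10⁻⁴ K⁻¹
2.8×10⁻⁴ × 230 × 2.1 = 0.13524 m
230–920 m: 1.4 × 2.4×10⁻⁴ × 690 = 0.23184 m
Layer 3: 0.72 × 1.7×10⁻⁴ × 480 = 0.058752 m
0.5 × 0.98×10⁻⁴ × 1700 = 0.08330 m
Δh = 0.13524 + 0.23184 + 0.058752 + 0.08330 = 0.509132 m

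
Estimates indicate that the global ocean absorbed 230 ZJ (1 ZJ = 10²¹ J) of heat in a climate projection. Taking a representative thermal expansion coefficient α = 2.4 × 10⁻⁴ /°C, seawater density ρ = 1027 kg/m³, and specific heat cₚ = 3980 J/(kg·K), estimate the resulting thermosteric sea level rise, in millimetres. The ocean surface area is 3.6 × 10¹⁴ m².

38 mm of thermosteric rise

Per unit area: Q = 230×10²¹ / (3.6×10¹⁴) ≈ 6.389×10⁸ J/m²
Δh = αQ/(ρcₚ) = 2.4×10⁻⁴ × 6.389×10⁸ / (1027 × 3980) ≈ 0.037514 m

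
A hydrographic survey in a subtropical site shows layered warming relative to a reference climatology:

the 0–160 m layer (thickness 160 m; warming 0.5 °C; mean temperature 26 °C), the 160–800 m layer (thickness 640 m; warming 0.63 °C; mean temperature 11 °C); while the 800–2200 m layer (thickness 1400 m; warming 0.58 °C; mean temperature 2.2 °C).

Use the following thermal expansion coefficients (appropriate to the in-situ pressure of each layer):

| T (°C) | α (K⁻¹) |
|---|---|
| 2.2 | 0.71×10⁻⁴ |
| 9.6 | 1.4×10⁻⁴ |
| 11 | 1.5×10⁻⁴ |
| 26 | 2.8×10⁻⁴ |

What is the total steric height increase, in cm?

14.1 cm

Layer 1 at 26 °C → α = 2.8×10⁻⁴ K⁻¹
Layer 2 at 11 °C → α = 1.5×10⁻⁴ K⁻¹
Layer 3 at 2.2 °C → α = 0.71×10⁻⁴ K⁻¹
0–160 m: 2.8×10⁻⁴ × 160 × 0.5 = 0.02240 m
160–800 m: 640 × 1.5×10⁻⁴ × 0.63 = 0.06048 m
800–2200 m: 0.58 × 1400 × 0.71×10⁻⁴ = 0.057652 m
Δh = 0.02240 + 0.06048 + 0.057652 = 0.140532 m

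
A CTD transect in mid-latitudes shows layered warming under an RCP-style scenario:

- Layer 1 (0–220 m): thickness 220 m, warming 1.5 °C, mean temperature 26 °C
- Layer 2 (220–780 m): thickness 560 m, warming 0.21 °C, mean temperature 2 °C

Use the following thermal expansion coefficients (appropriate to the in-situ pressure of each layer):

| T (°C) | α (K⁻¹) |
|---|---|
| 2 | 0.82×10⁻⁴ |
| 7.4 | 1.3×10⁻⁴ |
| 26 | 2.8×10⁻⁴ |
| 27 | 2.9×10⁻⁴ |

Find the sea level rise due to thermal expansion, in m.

Δh = 0.102 m

Layer 1 at 26 °C → α = 2.8×10⁻⁴ K⁻¹
Layer 2 at 2 °C → α = 0.82×10⁻⁴ K⁻¹
Layer 1: 220 × 2.8×10⁻⁴ × 1.5 = 0.09240 m
220–780 m: 0.21 × 0.82×10⁻⁴ × 560 = 0.0096432 m
Δh = 0.09240 + 0.0096432 = 0.1020432 m ≈ 0.102 m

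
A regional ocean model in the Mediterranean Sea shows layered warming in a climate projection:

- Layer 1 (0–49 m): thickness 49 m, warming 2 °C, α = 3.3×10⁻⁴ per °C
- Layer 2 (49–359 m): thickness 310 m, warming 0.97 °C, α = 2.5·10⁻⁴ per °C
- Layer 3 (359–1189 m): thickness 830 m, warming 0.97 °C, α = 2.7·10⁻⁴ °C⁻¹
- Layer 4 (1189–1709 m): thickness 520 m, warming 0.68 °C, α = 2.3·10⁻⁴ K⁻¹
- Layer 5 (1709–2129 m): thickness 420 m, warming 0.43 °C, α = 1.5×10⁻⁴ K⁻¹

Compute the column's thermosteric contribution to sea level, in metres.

about 0.433 m

0–49 m: 49 × 2 × 3.3×10⁻⁴ = 0.03234 m
0.97 × 310 × 2.5×10⁻⁴ = 0.075175 m
359–1189 m: 0.97 × 2.7×10⁻⁴ × 830 = 0.217377 m
1189–1709 m: 520 × 2.3×10⁻⁴ × 0.68 = 0.081328 m
1709–2129 m: 420 × 1.5×10⁻⁴ × 0.43 = 0.02709 m
Δh = 0.03234 + 0.075175 + 0.217377 + 0.081328 + 0.02709 = 0.43331 m ≈ 0.433 m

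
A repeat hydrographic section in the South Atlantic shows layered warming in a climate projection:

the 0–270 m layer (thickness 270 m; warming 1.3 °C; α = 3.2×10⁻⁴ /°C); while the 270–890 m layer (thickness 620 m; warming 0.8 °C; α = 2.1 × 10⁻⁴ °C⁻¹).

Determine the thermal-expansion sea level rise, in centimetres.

21.6 cm

Layer 1: 1.3 × 3.2×10⁻⁴ × 270 = 0.11232 m
2.1×10⁻⁴ × 620 × 0.8 = 0.10416 m
Δh = 0.11232 + 0.10416 = 0.21648 m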